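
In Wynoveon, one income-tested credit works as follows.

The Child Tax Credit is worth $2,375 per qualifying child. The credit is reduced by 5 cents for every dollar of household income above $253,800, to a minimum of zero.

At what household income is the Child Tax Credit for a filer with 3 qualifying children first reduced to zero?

Full credit = 3 × $2,375 = $7,125.
The credit falls by 5% of each dollar above $253,800, so it reaches zero when the excess is $7,125 / 5% = $142,500: income = $253,800 + $142,500 = $396,300.

$396,300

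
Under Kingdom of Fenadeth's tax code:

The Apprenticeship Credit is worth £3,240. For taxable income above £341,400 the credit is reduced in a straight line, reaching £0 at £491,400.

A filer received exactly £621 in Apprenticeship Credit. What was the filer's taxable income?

£462,650

£621 is 621/3,240 of the full £3,240, so 2,619/3,240 of the £150,000 range has been used: income = £341,400 + £150,000 × 2,619/3,240 = £462,650.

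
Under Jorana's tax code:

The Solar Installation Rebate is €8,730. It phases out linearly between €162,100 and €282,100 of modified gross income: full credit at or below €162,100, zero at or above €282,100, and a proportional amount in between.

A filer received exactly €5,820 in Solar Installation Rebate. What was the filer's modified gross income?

€202,100

€5,820 is 5,820/8,730 of the full €8,730, so 2,910/8,730 of the €120,000 range has been used: income = €162,100 + €120,000 × 2,910/8,730 = €202,100.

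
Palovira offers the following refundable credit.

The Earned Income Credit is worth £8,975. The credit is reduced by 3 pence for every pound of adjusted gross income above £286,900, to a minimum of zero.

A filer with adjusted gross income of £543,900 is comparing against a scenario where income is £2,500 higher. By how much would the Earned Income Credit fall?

£75

At £543,900 — 3% of the £257,000 excess over £286,900 is £7,710; credit = £8,975 − £7,710 = £1,265.
At £546,400 — 3% of the £259,500 excess over £286,900 is £7,785; credit = £8,975 − £7,785 = £1,190.
Lost: £1,265 − £1,190 = £75.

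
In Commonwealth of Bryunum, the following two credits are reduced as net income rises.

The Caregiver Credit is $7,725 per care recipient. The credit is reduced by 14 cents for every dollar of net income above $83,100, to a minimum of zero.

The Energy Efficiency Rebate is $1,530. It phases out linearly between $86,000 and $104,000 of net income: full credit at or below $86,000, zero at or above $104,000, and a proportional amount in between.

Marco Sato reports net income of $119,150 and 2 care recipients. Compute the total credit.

Caregiver Credit: base = 2 × $7,725 = $15,450. 14% of the $36,050 excess over $83,100 is $5,047; credit = $15,450 − $5,047 = $10,403.
Energy Efficiency Rebate: $119,150 is at or above $104,000, so the credit is $0.
Total: $10,403 + $0 = $10,403.

$10,403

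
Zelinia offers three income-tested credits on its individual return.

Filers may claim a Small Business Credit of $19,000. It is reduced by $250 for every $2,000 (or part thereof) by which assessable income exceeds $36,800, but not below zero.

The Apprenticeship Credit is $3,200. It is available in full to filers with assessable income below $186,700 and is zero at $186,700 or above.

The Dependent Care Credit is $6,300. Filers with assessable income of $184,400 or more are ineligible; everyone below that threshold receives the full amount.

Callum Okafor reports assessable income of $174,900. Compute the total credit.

Small Business Credit: income exceeds $36,800 by $138,100, which is 70 full-or-partial $2,000 increments; reduction = 70 × $250 = $17,500, leaving $1,500.
Apprenticeship Credit: $174,900 is below the $186,700 cutoff, so the full $3,200 applies.
Dependent Care Credit: $174,900 is below the $184,400 cutoff, so the full $6,300 applies.
Total: $1,500 + $3,200 + $6,300 = $11,000.

$11,000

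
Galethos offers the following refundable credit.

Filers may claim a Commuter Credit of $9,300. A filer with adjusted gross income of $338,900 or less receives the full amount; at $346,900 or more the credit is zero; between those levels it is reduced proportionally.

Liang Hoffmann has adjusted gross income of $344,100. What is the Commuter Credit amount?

$3,255

Commuter Credit: $344,100 is $5,200 into a $8,000 phase-out range, leaving 2,800/8,000 of the credit: $9,300 × 2,800/8,000 = $3,255.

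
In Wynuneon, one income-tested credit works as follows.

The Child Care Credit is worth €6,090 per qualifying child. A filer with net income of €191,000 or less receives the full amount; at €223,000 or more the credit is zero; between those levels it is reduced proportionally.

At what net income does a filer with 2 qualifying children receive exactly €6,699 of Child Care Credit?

€205,400

Full credit = 2 × €6,090 = €12,180.
€6,699 is 6,699/12,180 of the full €12,180, so 5,481/12,180 of the €32,000 range has been used: income = €191,000 + €32,000 × 5,481/12,180 = €205,400.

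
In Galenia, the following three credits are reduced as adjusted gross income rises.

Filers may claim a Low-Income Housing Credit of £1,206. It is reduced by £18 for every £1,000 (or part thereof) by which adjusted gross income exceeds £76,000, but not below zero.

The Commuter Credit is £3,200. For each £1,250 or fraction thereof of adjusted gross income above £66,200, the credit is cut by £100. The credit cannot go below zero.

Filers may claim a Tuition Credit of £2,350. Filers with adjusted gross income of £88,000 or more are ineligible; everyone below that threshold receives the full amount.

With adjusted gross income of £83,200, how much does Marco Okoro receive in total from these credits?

£5,212

Low-Income Housing Credit: income exceeds £76,000 by £7,200, which is 8 full-or-partial £1,000 increments; reduction = 8 × £18 = £144, leaving £1,062.
Commuter Credit: income exceeds £66,200 by £17,000, which is 14 full-or-partial £1,250 increments; reduction = 14 × £100 = £1,400, leaving £1,800.
Tuition Credit: £83,200 is below the £88,000 cutoff, so the full £2,350 applies.
Total: £1,062 + £1,800 + £2,350 = £5,212.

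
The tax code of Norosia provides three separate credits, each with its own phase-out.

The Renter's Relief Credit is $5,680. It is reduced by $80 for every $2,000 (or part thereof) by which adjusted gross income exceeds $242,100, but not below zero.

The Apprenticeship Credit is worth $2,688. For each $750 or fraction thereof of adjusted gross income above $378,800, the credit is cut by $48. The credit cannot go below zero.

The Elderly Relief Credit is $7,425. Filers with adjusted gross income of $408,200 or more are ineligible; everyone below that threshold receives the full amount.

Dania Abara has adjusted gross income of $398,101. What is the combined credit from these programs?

Renter's Relief Credit: income exceeds $242,100 by $156,001 → 79 increments × $80 = $6,320 ≥ base, so the credit is $0.
Apprenticeship Credit: income exceeds $378,800 by $19,301, which is 26 full-or-partial $750 increments; reduction = 26 × $48 = $1,248, leaving $1,440.
Elderly Relief Credit: $398,101 is below the $408,200 cutoff, so the full $7,425 applies.
Total: $0 + $1,440 + $7,425 = $8,865.

$8,865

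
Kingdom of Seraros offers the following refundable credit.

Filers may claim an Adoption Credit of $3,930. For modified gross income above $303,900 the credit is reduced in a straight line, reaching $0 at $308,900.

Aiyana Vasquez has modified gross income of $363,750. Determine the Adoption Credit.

Adoption Credit: $363,750 is at or above $308,900, so the credit is $0.

$0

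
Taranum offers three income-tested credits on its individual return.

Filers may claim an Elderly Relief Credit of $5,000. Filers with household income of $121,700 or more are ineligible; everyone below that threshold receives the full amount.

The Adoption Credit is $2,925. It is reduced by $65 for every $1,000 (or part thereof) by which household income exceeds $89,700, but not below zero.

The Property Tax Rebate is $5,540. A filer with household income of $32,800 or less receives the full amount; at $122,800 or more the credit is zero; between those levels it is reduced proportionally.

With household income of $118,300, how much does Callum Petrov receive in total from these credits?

$6,317

Elderly Relief Credit: $118,300 is below the $121,700 cutoff, so the full $5,000 applies.
Adoption Credit: income exceeds $89,700 by $28,600, which is 29 full-or-partial $1,000 increments; reduction = 29 × $65 = $1,885, leaving $1,040.
Property Tax Rebate: $118,300 is $85,500 into a $90,000 phase-out range, leaving 4,500/90,000 of the credit: $5,540 × 4,500/90,000 = $277.
Total: $5,000 + $1,040 + $277 = $6,317.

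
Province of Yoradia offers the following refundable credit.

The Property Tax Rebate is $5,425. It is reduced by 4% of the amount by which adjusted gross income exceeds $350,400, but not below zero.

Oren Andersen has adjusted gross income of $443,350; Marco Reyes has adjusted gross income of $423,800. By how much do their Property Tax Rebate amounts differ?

Oren ($443,350): Property Tax Rebate: 4% of the $92,950 excess over $350,400 is $3,718; credit = $5,425 − $3,718 = $1,707.
Marco ($423,800): Property Tax Rebate: 4% of the $73,400 excess over $350,400 is $2,936; credit = $5,425 − $2,936 = $2,489.
Difference: |$1,707 − $2,489| = $782.

$782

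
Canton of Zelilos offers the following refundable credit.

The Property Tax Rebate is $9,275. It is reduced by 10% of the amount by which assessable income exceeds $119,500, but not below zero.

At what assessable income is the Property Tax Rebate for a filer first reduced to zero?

$212,250

The credit falls by 10% of each dollar above $119,500, so it reaches zero when the excess is $9,275 / 10% = $92,750: income = $119,500 + $92,750 = $212,250.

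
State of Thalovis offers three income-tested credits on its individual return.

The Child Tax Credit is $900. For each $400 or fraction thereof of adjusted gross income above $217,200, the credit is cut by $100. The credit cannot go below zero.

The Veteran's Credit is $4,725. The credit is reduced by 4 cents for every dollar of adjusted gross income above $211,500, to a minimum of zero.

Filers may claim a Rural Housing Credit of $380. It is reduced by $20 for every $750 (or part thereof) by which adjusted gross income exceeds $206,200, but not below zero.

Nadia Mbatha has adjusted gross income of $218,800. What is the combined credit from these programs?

$4,973

Child Tax Credit: income exceeds $217,200 by $1,600, which is 4 full-or-partial $400 increments; reduction = 4 × $100 = $400, leaving $500.
Veteran's Credit: 4% of the $7,300 excess over $211,500 is $292; credit = $4,725 − $292 = $4,433.
Rural Housing Credit: income exceeds $206,200 by $12,600, which is 17 full-or-partial $750 increments; reduction = 17 × $20 = $340, leaving $40.
Total: $500 + $4,433 + $40 = $4,973.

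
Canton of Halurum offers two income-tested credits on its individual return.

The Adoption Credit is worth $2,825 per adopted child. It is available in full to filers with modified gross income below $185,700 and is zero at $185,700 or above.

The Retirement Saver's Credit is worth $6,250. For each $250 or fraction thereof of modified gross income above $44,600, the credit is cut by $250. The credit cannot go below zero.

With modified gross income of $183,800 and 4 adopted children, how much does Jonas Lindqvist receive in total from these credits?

$11,300

Adoption Credit: base = 4 × $2,825 = $11,300. $183,800 is below the $185,700 cutoff, so the full $11,300 applies.
Retirement Saver's Credit: income exceeds $44,600 by $139,200 → 557 increments × $250 = $139,250 ≥ base, so the credit is $0.
Total: $11,300 + $0 = $11,300.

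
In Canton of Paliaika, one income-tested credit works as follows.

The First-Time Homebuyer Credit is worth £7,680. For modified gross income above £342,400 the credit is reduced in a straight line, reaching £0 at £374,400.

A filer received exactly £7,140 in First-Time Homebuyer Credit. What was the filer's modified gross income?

£7,140 is 7,140/7,680 of the full £7,680, so 540/7,680 of the £32,000 range has been used: income = £342,400 + £32,000 × 540/7,680 = £344,650.

£344,650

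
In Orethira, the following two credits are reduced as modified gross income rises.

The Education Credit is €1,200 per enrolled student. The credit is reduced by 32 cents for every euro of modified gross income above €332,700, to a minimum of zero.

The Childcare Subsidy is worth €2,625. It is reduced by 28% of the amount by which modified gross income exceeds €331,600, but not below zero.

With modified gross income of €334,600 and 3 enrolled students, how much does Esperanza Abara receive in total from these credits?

Education Credit: base = 3 × €1,200 = €3,600. 32% of the €1,900 excess over €332,700 is €608; credit = €3,600 − €608 = €2,992.
Childcare Subsidy: 28% of the €3,000 excess over €331,600 is €840; credit = €2,625 − €840 = €1,785.
Total: €2,992 + €1,785 = €4,777.

€4,777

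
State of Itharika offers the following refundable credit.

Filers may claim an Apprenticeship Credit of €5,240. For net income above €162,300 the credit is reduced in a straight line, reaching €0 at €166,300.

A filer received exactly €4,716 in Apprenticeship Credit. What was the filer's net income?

€162,700

€4,716 is 4,716/5,240 of the full €5,240, so 524/5,240 of the €4,000 range has been used: income = €162,300 + €4,000 × 524/5,240 = €162,700.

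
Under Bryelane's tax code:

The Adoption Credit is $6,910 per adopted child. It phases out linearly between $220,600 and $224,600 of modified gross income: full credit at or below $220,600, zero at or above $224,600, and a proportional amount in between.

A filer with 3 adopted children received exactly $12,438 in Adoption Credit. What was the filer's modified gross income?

$222,200

Full credit = 3 × $6,910 = $20,730.
$12,438 is 12,438/20,730 of the full $20,730, so 8,292/20,730 of the $4,000 range has been used: income = $220,600 + $4,000 × 8,292/20,730 = $222,200.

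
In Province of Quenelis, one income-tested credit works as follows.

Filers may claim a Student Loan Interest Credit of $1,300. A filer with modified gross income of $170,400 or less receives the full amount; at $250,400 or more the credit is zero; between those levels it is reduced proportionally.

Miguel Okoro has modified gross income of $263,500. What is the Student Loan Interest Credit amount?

Student Loan Interest Credit: $263,500 is at or above $250,400, so the credit is $0.

$0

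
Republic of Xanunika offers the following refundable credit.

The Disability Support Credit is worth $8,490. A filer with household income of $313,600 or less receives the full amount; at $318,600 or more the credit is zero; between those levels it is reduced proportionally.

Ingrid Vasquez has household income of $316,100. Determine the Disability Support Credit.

Disability Support Credit: $316,100 is $2,500 into a $5,000 phase-out range, leaving 2,500/5,000 of the credit: $8,490 × 2,500/5,000 = $4,245.

$4,245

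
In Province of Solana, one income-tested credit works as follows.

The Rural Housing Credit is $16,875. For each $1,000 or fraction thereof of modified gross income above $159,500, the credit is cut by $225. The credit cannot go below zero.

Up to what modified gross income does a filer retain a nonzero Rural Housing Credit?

After 74 increments the reduction is 74 × $225 = $16,650, leaving $225; one more increment wipes it out. Increment 74 ends at excess 74 × $1,000 = $74,000, so the highest qualifying income is $159,500 + $74,000 = $233,500.

$233,500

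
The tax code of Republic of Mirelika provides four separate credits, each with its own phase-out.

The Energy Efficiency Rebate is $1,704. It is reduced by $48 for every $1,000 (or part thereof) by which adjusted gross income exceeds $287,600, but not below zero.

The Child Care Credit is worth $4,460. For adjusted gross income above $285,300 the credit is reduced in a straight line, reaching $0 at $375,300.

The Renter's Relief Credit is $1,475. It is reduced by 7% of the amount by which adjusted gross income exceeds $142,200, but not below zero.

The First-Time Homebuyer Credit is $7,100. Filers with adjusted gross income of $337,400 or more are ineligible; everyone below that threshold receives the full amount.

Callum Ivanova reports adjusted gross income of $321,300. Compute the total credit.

$9,848

Energy Efficiency Rebate: income exceeds $287,600 by $33,700, which is 34 full-or-partial $1,000 increments; reduction = 34 × $48 = $1,632, leaving $72.
Child Care Credit: $321,300 is $36,000 into a $90,000 phase-out range, leaving 54,000/90,000 of the credit: $4,460 × 54,000/90,000 = $2,676.
Renter's Relief Credit: 7% of the $179,100 excess over $142,200 is $12,537 ≥ base, so the credit is $0.
First-Time Homebuyer Credit: $321,300 is below the $337,400 cutoff, so the full $7,100 applies.
Total: $72 + $2,676 + $0 + $7,100 = $9,848.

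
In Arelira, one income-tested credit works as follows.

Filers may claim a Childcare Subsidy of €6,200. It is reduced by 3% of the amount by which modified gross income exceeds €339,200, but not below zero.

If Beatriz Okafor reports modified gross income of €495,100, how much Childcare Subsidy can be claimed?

Childcare Subsidy: 3% of the €155,900 excess over €339,200 is €4,677; credit = €6,200 − €4,677 = €1,523.

€1,523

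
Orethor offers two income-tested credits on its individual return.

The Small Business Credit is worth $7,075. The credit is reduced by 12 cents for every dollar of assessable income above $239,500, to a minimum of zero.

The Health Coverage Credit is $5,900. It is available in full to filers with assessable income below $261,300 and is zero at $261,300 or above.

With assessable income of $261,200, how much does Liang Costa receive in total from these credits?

$10,371

Small Business Credit: 12% of the $21,700 excess over $239,500 is $2,604; credit = $7,075 − $2,604 = $4,471.
Health Coverage Credit: $261,200 is below the $261,300 cutoff, so the full $5,900 applies.
Total: $4,471 + $5,900 = $10,371.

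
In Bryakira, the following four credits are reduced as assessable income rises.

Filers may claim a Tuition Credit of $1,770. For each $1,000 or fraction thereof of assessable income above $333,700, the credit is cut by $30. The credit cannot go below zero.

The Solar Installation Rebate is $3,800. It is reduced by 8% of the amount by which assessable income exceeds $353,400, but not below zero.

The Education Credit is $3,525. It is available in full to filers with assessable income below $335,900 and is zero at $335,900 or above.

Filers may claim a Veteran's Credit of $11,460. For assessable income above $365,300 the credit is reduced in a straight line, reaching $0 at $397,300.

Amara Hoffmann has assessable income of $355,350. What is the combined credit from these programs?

$16,214

Tuition Credit: income exceeds $333,700 by $21,650, which is 22 full-or-partial $1,000 increments; reduction = 22 × $30 = $660, leaving $1,110.
Solar Installation Rebate: 8% of the $1,950 excess over $353,400 is $156; credit = $3,800 − $156 = $3,644.
Education Credit: $355,350 meets or exceeds the $335,900 cutoff, so the credit is $0.
Veteran's Credit: $355,350 is at or below the $365,300 threshold, so the full $11,460 applies.
Total: $1,110 + $3,644 + $0 + $11,460 = $16,214.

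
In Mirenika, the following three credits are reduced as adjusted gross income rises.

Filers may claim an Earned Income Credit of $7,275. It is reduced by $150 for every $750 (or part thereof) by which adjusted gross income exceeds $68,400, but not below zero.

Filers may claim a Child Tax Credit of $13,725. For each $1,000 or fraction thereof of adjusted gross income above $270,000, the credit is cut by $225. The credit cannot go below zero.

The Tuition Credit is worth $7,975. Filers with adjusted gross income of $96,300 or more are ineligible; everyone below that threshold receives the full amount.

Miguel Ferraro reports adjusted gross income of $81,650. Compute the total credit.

Earned Income Credit: income exceeds $68,400 by $13,250, which is 18 full-or-partial $750 increments; reduction = 18 × $150 = $2,700, leaving $4,575.
Child Tax Credit: $81,650 is at or below the $270,000 threshold, so the full $13,725 applies.
Tuition Credit: $81,650 is below the $96,300 cutoff, so the full $7,975 applies.
Total: $4,575 + $13,725 + $7,975 = $26,275.

$26,275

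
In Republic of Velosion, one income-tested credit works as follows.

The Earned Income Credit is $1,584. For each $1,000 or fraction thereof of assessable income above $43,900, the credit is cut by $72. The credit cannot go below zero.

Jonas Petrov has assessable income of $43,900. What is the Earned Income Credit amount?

Earned Income Credit: $43,900 is at or below the $43,900 threshold, so the full $1,584 applies.

$1,584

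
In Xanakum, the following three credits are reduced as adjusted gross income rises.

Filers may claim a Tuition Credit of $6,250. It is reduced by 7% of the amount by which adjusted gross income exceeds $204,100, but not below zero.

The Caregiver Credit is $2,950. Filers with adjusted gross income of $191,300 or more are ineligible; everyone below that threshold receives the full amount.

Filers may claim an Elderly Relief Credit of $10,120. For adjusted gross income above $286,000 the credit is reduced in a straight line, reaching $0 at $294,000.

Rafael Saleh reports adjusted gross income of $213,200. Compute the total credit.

Tuition Credit: 7% of the $9,100 excess over $204,100 is $637; credit = $6,250 − $637 = $5,613.
Caregiver Credit: $213,200 meets or exceeds the $191,300 cutoff, so the credit is $0.
Elderly Relief Credit: $213,200 is at or below the $286,000 threshold, so the full $10,120 applies.
Total: $5,613 + $0 + $10,120 = $15,733.

$15,733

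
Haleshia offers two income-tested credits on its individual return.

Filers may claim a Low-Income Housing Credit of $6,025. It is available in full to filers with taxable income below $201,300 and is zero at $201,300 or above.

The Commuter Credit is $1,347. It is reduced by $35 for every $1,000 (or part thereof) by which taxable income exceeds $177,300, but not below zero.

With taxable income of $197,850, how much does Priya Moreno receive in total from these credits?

Low-Income Housing Credit: $197,850 is below the $201,300 cutoff, so the full $6,025 applies.
Commuter Credit: income exceeds $177,300 by $20,550, which is 21 full-or-partial $1,000 increments; reduction = 21 × $35 = $735, leaving $612.
Total: $6,025 + $612 = $6,637.

$6,637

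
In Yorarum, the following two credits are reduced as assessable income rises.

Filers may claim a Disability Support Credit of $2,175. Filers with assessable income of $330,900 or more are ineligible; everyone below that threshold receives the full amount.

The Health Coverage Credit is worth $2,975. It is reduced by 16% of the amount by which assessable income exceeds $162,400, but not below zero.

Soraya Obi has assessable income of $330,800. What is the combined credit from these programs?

Disability Support Credit: $330,800 is below the $330,900 cutoff, so the full $2,175 applies.
Health Coverage Credit: 16% of the $168,400 excess over $162,400 is $26,944 ≥ base, so the credit is $0.
Total: $2,175 + $0 = $2,175.

$2,175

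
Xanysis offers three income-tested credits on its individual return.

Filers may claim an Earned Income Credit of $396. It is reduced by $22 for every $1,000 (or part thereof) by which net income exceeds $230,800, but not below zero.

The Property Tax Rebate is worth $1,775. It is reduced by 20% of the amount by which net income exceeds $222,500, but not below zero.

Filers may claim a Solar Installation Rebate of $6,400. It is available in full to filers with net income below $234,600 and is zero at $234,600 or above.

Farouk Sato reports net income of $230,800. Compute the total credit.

$6,911

Earned Income Credit: $230,800 is at or below the $230,800 threshold, so the full $396 applies.
Property Tax Rebate: 20% of the $8,300 excess over $222,500 is $1,660; credit = $1,775 − $1,660 = $115.
Solar Installation Rebate: $230,800 is below the $234,600 cutoff, so the full $6,400 applies.
Total: $396 + $115 + $6,400 = $6,911.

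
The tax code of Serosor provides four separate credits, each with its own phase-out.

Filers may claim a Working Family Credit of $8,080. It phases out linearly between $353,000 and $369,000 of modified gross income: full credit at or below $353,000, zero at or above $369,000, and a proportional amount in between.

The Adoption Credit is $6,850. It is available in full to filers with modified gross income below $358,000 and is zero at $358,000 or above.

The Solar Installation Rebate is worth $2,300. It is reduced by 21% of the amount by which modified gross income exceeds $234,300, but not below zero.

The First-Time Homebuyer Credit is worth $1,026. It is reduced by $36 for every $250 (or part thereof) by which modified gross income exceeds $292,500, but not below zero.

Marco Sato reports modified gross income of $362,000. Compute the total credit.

$3,535

Working Family Credit: $362,000 is $9,000 into a $16,000 phase-out range, leaving 7,000/16,000 of the credit: $8,080 × 7,000/16,000 = $3,535.
Adoption Credit: $362,000 meets or exceeds the $358,000 cutoff, so the credit is $0.
Solar Installation Rebate: 21% of the $127,700 excess over $234,300 is $26,817 ≥ base, so the credit is $0.
First-Time Homebuyer Credit: income exceeds $292,500 by $69,500 → 278 increments × $36 = $10,008 ≥ base, so the credit is $0.
Total: $3,535 + $0 + $0 + $0 = $3,535.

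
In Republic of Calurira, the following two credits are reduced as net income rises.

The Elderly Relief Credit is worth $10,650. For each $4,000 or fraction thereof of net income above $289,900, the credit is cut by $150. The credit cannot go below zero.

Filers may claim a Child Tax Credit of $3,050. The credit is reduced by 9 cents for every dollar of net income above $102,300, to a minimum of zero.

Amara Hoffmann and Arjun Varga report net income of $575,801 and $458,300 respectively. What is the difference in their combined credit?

$4,200

Amara ($575,801): Elderly Relief Credit: income exceeds $289,900 by $285,901 → 72 increments × $150 = $10,800 ≥ base, so the credit is $0. Child Tax Credit: 9% of the $473,501 excess over $102,300 is $42,615.09 ≥ base, so the credit is $0. total $0 + $0 = $0
Arjun ($458,300): Elderly Relief Credit: income exceeds $289,900 by $168,400, which is 43 full-or-partial $4,000 increments; reduction = 43 × $150 = $6,450, leaving $4,200. Child Tax Credit: 9% of the $356,000 excess over $102,300 is $32,040 ≥ base, so the credit is $0. total $4,200 + $0 = $4,200
Difference: |$0 − $4,200| = $4,200.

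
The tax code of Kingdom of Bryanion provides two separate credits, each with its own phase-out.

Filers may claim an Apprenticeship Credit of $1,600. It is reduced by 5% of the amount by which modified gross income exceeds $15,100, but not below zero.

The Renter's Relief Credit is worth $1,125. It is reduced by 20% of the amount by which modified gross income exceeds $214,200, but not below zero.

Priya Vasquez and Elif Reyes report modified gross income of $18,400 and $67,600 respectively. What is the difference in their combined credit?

Priya ($18,400): Apprenticeship Credit: 5% of the $3,300 excess over $15,100 is $165; credit = $1,600 − $165 = $1,435. Renter's Relief Credit: $18,400 is at or below the $214,200 threshold, so the full $1,125 applies. total $1,435 + $1,125 = $2,560
Elif ($67,600): Apprenticeship Credit: 5% of the $52,500 excess over $15,100 is $2,625 ≥ base, so the credit is $0. Renter's Relief Credit: $67,600 is at or below the $214,200 threshold, so the full $1,125 applies. total $0 + $1,125 = $1,125
Difference: |$2,560 − $1,125| = $1,435.

$1,435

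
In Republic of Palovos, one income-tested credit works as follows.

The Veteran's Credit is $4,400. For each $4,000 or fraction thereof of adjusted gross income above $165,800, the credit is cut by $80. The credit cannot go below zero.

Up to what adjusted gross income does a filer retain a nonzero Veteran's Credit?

After 54 increments the reduction is 54 × $80 = $4,320, leaving $80; one more increment wipes it out. Increment 54 ends at excess 54 × $4,000 = $216,000, so the highest qualifying income is $165,800 + $216,000 = $381,800.

$381,800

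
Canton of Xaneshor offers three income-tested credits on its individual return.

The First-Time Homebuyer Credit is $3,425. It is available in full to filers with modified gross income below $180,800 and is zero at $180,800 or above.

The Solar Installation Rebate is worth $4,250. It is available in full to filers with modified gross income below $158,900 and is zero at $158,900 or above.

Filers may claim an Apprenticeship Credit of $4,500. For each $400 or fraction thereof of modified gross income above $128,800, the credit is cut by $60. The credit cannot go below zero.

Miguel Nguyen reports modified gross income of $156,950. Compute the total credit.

First-Time Homebuyer Credit: $156,950 is below the $180,800 cutoff, so the full $3,425 applies.
Solar Installation Rebate: $156,950 is below the $158,900 cutoff, so the full $4,250 applies.
Apprenticeship Credit: income exceeds $128,800 by $28,150, which is 71 full-or-partial $400 increments; reduction = 71 × $60 = $4,260, leaving $240.
Total: $3,425 + $4,250 + $240 = $7,915.

$7,915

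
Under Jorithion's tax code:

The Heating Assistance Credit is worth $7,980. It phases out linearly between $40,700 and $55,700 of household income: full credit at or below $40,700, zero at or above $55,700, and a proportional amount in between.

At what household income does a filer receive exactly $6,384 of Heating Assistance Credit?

$6,384 is 6,384/7,980 of the full $7,980, so 1,596/7,980 of the $15,000 range has been used: income = $40,700 + $15,000 × 1,596/7,980 = $43,700.

$43,700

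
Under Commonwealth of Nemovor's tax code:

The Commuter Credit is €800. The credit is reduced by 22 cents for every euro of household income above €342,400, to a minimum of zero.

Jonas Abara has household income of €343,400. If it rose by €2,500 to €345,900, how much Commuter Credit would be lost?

€550

At €343,400 — 22% of the €1,000 excess over €342,400 is €220; credit = €800 − €220 = €580.
At €345,900 — 22% of the €3,500 excess over €342,400 is €770; credit = €800 − €770 = €30.
Lost: €580 − €30 = €550.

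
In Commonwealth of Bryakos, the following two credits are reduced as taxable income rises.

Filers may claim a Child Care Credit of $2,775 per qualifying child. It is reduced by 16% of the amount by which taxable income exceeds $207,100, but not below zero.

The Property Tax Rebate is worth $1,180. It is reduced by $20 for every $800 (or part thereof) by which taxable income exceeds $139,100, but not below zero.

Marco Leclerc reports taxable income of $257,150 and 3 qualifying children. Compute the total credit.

$317

Child Care Credit: base = 3 × $2,775 = $8,325. 16% of the $50,050 excess over $207,100 is $8,008; credit = $8,325 − $8,008 = $317.
Property Tax Rebate: income exceeds $139,100 by $118,050 → 148 increments × $20 = $2,960 ≥ base, so the credit is $0.
Total: $317 + $0 = $317.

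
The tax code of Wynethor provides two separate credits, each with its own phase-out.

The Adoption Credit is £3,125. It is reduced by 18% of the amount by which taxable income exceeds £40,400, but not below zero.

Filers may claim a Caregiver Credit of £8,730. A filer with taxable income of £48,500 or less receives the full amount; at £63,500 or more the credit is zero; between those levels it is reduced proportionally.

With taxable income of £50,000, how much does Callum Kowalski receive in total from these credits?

Adoption Credit: 18% of the £9,600 excess over £40,400 is £1,728; credit = £3,125 − £1,728 = £1,397.
Caregiver Credit: £50,000 is £1,500 into a £15,000 phase-out range, leaving 13,500/15,000 of the credit: £8,730 × 13,500/15,000 = £7,857.
Total: £1,397 + £7,857 = £9,254.

£9,254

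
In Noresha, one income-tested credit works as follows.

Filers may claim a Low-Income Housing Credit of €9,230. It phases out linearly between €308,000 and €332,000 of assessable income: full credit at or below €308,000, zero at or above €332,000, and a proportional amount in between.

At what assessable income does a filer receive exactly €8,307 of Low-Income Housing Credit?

€310,400

€8,307 is 8,307/9,230 of the full €9,230, so 923/9,230 of the €24,000 range has been used: income = €308,000 + €24,000 × 923/9,230 = €310,400.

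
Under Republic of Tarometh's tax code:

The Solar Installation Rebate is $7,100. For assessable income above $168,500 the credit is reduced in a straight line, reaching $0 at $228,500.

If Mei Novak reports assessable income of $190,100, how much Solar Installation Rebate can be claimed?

$4,544

Solar Installation Rebate: $190,100 is $21,600 into a $60,000 phase-out range, leaving 38,400/60,000 of the credit: $7,100 × 38,400/60,000 = $4,544.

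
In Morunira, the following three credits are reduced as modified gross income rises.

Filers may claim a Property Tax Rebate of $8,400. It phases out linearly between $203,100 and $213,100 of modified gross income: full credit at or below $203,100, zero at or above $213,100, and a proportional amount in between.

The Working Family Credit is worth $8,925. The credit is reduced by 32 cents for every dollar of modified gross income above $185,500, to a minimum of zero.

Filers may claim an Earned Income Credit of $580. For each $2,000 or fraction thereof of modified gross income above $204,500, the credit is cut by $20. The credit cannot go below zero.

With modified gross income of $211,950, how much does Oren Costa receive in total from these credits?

$1,927

Property Tax Rebate: $211,950 is $8,850 into a $10,000 phase-out range, leaving 1,150/10,000 of the credit: $8,400 × 1,150/10,000 = $966.
Working Family Credit: 32% of the $26,450 excess over $185,500 is $8,464; credit = $8,925 − $8,464 = $461.
Earned Income Credit: income exceeds $204,500 by $7,450, which is 4 full-or-partial $2,000 increments; reduction = 4 × $20 = $80, leaving $500.
Total: $966 + $461 + $500 = $1,927.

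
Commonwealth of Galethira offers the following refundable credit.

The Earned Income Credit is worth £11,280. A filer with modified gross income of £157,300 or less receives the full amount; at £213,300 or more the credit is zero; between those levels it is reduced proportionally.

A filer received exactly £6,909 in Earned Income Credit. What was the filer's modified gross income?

£179,000

£6,909 is 6,909/11,280 of the full £11,280, so 4,371/11,280 of the £56,000 range has been used: income = £157,300 + £56,000 × 4,371/11,280 = £179,000.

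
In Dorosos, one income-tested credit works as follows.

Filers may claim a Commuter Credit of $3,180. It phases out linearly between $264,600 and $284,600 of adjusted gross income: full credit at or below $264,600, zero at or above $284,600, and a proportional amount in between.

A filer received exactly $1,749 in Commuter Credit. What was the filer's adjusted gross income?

$1,749 is 1,749/3,180 of the full $3,180, so 1,431/3,180 of the $20,000 range has been used: income = $264,600 + $20,000 × 1,431/3,180 = $273,600.

$273,600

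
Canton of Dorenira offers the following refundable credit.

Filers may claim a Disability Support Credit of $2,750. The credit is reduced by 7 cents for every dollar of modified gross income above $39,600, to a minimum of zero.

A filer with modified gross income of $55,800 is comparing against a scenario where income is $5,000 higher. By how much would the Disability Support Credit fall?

At $55,800 — 7% of the $16,200 excess over $39,600 is $1,134; credit = $2,750 − $1,134 = $1,616.
At $60,800 — 7% of the $21,200 excess over $39,600 is $1,484; credit = $2,750 − $1,484 = $1,266.
Lost: $1,616 − $1,266 = $350.

$350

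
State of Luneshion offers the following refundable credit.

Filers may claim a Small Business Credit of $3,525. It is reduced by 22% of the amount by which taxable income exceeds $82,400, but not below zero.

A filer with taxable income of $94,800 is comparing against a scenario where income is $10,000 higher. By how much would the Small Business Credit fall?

$797

At $94,800 — 22% of the $12,400 excess over $82,400 is $2,728; credit = $3,525 − $2,728 = $797.
At $104,800 — 22% of the $22,400 excess over $82,400 is $4,928 ≥ base, so the credit is $0.
Lost: $797 − $0 = $797.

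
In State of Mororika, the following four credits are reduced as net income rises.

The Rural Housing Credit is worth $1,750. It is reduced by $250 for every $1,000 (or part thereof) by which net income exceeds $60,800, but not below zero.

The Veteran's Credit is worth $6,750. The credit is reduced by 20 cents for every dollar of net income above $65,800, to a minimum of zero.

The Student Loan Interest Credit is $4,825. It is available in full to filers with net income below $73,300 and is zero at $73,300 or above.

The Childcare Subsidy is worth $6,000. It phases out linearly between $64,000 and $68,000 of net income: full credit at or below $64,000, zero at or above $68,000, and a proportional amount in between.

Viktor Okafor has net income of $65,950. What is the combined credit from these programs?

$14,870

Rural Housing Credit: income exceeds $60,800 by $5,150, which is 6 full-or-partial $1,000 increments; reduction = 6 × $250 = $1,500, leaving $250.
Veteran's Credit: 20% of the $150 excess over $65,800 is $30; credit = $6,750 − $30 = $6,720.
Student Loan Interest Credit: $65,950 is below the $73,300 cutoff, so the full $4,825 applies.
Childcare Subsidy: $65,950 is $1,950 into a $4,000 phase-out range, leaving 2,050/4,000 of the credit: $6,000 × 2,050/4,000 = $3,075.
Total: $250 + $6,720 + $4,825 + $3,075 = $14,870.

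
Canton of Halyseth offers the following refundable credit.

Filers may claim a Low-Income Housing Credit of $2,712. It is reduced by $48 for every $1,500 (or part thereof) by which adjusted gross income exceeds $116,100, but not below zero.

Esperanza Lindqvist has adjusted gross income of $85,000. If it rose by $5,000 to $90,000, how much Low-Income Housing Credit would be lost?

At $85,000 — $85,000 is at or below the $116,100 threshold, so the full $2,712 applies.
At $90,000 — $90,000 is at or below the $116,100 threshold, so the full $2,712 applies.
Lost: $2,712 − $2,712 = $0.

$0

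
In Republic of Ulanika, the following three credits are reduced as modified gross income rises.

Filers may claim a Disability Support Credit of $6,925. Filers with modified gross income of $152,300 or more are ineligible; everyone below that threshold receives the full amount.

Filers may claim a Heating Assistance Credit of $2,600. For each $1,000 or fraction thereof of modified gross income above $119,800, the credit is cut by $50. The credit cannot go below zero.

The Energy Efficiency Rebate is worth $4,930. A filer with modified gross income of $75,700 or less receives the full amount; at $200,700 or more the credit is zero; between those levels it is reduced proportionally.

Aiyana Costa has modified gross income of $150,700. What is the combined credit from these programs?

Disability Support Credit: $150,700 is below the $152,300 cutoff, so the full $6,925 applies.
Heating Assistance Credit: income exceeds $119,800 by $30,900, which is 31 full-or-partial $1,000 increments; reduction = 31 × $50 = $1,550, leaving $1,050.
Energy Efficiency Rebate: $150,700 is $75,000 into a $125,000 phase-out range, leaving 50,000/125,000 of the credit: $4,930 × 50,000/125,000 = $1,972.
Total: $6,925 + $1,050 + $1,972 = $9,947.

$9,947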